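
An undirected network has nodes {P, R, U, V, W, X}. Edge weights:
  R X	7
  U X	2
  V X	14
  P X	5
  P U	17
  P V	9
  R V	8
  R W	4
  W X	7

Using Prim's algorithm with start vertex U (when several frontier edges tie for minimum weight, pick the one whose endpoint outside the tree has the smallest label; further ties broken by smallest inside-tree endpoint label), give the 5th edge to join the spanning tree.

R-V

Prim's algorithm from U:
Step 1: frontier [U X 2, P U 17] → take U X (2); add X.
Step 2: frontier [P U 17, P X 5, R X 7, W X 7, V X 14] → take P X (5); add P.
Step 3: frontier [P V 9, R X 7, W X 7, V X 14] → take R X (7); add R.
Step 4: frontier [P V 9, R W 4, R V 8, W X 7, V X 14] → take R W (4); add W.
Step 5: frontier [P V 9, R V 8, V X 14] → take R V (8); add V.
The 5th edge added is R V.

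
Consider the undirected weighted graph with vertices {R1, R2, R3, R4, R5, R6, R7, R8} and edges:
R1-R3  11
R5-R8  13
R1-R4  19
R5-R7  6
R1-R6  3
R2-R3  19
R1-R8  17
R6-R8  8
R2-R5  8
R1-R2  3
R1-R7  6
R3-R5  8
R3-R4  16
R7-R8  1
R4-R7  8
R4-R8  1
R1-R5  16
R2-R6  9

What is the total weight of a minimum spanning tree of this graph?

28

Kruskal: consider edges lightest-first.
R4-R8 (1): add — endpoints in different components.
R7-R8 (1): add — endpoints in different components.
R1-R2 (3): add — endpoints in different components.
R1-R6 (3): add — endpoints in different components.
R1-R7 (6): add — endpoints in different components.
R5-R7 (6): add — endpoints in different components.
R2-R5 (8): skip — R5 and R2 already connected.
R3-R5 (8): add — endpoints in different components.
MST edges: R4-R8, R7-R8, R1-R2, R1-R6, R1-R7, R5-R7, R3-R5; total weight 1+1+3+3+6+6+8 = 28.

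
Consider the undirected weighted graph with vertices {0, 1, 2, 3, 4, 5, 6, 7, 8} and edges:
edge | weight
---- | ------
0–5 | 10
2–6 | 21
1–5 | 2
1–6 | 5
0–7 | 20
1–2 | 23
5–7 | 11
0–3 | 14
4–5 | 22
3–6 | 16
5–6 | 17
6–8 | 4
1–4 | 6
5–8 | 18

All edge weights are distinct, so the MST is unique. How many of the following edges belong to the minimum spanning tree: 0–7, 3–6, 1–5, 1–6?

Sort edges by weight, then run Kruskal:
1–5 (2): add — endpoints in different components.
6–8 (4): add — endpoints in different components.
1–6 (5): add — endpoints in different components.
1–4 (6): add — endpoints in different components.
0–5 (10): add — endpoints in different components.
5–7 (11): add — endpoints in different components.
0–3 (14): add — endpoints in different components.
3–6 (16): skip — 3 and 6 already connected.
5–6 (17): skip — 5 and 6 already connected.
5–8 (18): skip — 5 and 8 already connected.
0–7 (20): skip — 0 and 7 already connected.
2–6 (21): add — endpoints in different components.
MST edge set: {1–5, 6–8, 1–6, 1–4, 0–5, 5–7, 0–3, 2–6}.
Of the listed edges, {1–5, 1–6} are in the MST → 2.

2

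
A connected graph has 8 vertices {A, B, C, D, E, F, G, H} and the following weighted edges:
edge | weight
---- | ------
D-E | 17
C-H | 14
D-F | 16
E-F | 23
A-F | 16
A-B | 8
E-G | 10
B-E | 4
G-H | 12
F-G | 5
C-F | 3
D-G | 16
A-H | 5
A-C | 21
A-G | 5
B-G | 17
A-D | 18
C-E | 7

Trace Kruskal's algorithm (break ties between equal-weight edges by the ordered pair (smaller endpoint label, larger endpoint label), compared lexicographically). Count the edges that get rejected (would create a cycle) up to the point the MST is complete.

5

Kruskal: consider edges lightest-first.
C-F (3): add — endpoints in different components.
B-E (4): add — endpoints in different components.
A-G (5): add — endpoints in different components.
A-H (5): add — endpoints in different components.
F-G (5): add — endpoints in different components.
C-E (7): add — endpoints in different components.
A-B (8): skip — A and B already connected.
E-G (10): skip — E and G already connected.
G-H (12): skip — G and H already connected.
C-H (14): skip — C and H already connected.
A-F (16): skip — A and F already connected.
D-F (16): add — endpoints in different components.
Edges rejected before the tree was complete: 5.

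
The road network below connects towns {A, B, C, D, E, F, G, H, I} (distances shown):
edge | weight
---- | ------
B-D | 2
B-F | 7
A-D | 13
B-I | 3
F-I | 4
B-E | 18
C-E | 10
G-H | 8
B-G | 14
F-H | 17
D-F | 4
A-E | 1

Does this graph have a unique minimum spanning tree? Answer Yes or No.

No

Kruskal: consider edges lightest-first.
A-E (1): add — endpoints in different components.
B-D (2): add — endpoints in different components.
B-I (3): add — endpoints in different components.
D-F (4): add — endpoints in different components.
F-I (4): skip — F and I already connected.
B-F (7): skip — B and F already connected.
G-H (8): add — endpoints in different components.
C-E (10): add — endpoints in different components.
A-D (13): add — endpoints in different components.
B-G (14): add — endpoints in different components.
Non-tree edge F-I has weight 4, equal to the heaviest edge on its tree cycle — swapping gives another MST of the same weight. Not unique.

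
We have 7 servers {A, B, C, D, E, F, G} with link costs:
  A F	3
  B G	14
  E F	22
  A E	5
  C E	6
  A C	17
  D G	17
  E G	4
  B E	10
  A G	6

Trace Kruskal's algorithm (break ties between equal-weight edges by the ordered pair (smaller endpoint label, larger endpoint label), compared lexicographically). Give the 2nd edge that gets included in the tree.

E-G

Sort edges by weight, then run Kruskal:
A F (3): add. Components now {A,F} {B} {C} {D} {E} {G}
E G (4): add. Components now {A,F} {B} {C} {D} {E,G}
A E (5): add. Components now {A,E,F,G} {B} {C} {D}
A G (6): skip — A and G already connected.
C E (6): add. Components now {A,C,E,F,G} {B} {D}
B E (10): add. Components now {A,B,C,E,F,G} {D}
B G (14): skip — B and G already connected.
A C (17): skip — A and C already connected.
D G (17): add. Components now {A,B,C,D,E,F,G}
The 2nd edge added is E G.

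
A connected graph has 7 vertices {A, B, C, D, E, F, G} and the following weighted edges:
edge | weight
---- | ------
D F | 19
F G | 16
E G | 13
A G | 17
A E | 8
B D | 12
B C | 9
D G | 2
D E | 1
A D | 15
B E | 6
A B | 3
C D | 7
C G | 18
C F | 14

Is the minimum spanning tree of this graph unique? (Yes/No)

Yes

Sort edges by weight, then run Kruskal:
D E (1): add — endpoints in different components.
D G (2): add — endpoints in different components.
A B (3): add — endpoints in different components.
B E (6): add — endpoints in different components.
C D (7): add — endpoints in different components.
A E (8): skip — A and E already connected.
B C (9): skip — B and C already connected.
B D (12): skip — B and D already connected.
E G (13): skip — E and G already connected.
C F (14): add — endpoints in different components.
Every non-tree edge has weight strictly greater than the heaviest edge on the tree path between its endpoints, so the MST is unique.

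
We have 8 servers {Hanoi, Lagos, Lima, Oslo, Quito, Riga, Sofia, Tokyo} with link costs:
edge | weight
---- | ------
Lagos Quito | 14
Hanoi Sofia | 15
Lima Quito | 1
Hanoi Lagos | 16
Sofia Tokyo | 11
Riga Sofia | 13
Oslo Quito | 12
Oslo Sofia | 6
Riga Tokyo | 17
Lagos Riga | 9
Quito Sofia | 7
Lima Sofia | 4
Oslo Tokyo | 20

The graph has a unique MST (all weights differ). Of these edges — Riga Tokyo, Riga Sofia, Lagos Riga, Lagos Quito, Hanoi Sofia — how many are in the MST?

3

Kruskal's algorithm — process edges by increasing weight (ties by edge label):
Lima Quito (1): add — endpoints in different components.
Lima Sofia (4): add — endpoints in different components.
Oslo Sofia (6): add — endpoints in different components.
Quito Sofia (7): skip — Quito and Sofia already connected.
Lagos Riga (9): add — endpoints in different components.
Sofia Tokyo (11): add — endpoints in different components.
Oslo Quito (12): skip — Quito and Oslo already connected.
Riga Sofia (13): add — endpoints in different components.
Lagos Quito (14): skip — Quito and Lagos already connected.
Hanoi Sofia (15): add — endpoints in different components.
MST edge set: {Lima Quito, Lima Sofia, Oslo Sofia, Lagos Riga, Sofia Tokyo, Riga Sofia, Hanoi Sofia}.
Of the listed edges, {Riga Sofia, Lagos Riga, Hanoi Sofia} are in the MST → 3.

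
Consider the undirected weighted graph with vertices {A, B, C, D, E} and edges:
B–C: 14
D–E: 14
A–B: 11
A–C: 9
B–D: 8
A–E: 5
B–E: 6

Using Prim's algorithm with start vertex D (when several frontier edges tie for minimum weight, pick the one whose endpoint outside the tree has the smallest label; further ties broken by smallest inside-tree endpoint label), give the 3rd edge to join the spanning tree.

A-E

Prim, starting at D.
Step 1: frontier [B–D 8, D–E 14] → take B–D (8); add B.
Step 2: frontier [B–E 6, A–B 11, B–C 14, D–E 14] → take B–E (6); add E.
Step 3: frontier [A–B 11, B–C 14, A–E 5] → take A–E (5); add A.
Step 4: frontier [A–C 9, B–C 14] → take A–C (9); add C.
The 3rd edge added is A–E.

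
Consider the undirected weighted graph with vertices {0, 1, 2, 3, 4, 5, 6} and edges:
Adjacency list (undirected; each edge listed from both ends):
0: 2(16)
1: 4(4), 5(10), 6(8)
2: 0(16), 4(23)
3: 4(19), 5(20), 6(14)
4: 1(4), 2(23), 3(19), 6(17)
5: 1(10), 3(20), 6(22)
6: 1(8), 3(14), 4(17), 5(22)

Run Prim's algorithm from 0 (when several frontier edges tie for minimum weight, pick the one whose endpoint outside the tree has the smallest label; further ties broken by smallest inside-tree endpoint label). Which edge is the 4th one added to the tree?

1-6

Grow the tree from 0 using Prim:
Step 1: frontier [0 2 16] → take 0 2 (16); add 2.
Step 2: frontier [2 4 23] → take 2 4 (23); add 4.
Step 3: frontier [1 4 4, 4 6 17, 3 4 19] → take 1 4 (4); add 1.
Step 4: frontier [1 6 8, 1 5 10, 4 6 17, 3 4 19] → take 1 6 (8); add 6.
Step 5: frontier [1 5 10, 3 4 19, 3 6 14, 5 6 22] → take 1 5 (10); add 5.
Step 6: frontier [3 4 19, 3 5 20, 3 6 14] → take 3 6 (14); add 3.
The 4th edge added is 1 6.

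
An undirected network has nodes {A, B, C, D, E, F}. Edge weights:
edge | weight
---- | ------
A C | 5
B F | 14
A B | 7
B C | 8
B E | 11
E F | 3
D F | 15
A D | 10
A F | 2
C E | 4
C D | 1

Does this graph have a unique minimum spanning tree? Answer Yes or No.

Yes

Sort edges by weight, then run Kruskal:
C D (1): add. Components now {A} {B} {C,D} {E} {F}
A F (2): add. Components now {A,F} {B} {C,D} {E}
E F (3): add. Components now {A,E,F} {B} {C,D}
C E (4): add. Components now {A,C,D,E,F} {B}
A C (5): skip — A and C already connected.
A B (7): add. Components now {A,B,C,D,E,F}
Every non-tree edge has weight strictly greater than the heaviest edge on the tree path between its endpoints, so the MST is unique.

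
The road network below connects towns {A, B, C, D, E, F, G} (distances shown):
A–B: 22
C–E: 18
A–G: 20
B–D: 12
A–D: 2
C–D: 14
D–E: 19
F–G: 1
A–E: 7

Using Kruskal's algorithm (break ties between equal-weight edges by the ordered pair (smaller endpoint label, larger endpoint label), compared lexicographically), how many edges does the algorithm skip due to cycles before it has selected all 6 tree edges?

2

Kruskal's algorithm — process edges by increasing weight (ties by edge label):
F–G (1): add. Components now {A} {B} {C} {D} {E} {F,G}
A–D (2): add. Components now {A,D} {B} {C} {E} {F,G}
A–E (7): add. Components now {A,D,E} {B} {C} {F,G}
B–D (12): add. Components now {A,B,D,E} {C} {F,G}
C–D (14): add. Components now {A,B,C,D,E} {F,G}
C–E (18): skip — C and E already connected.
D–E (19): skip — D and E already connected.
A–G (20): add. Components now {A,B,C,D,E,F,G}
Edges rejected before the tree was complete: 2.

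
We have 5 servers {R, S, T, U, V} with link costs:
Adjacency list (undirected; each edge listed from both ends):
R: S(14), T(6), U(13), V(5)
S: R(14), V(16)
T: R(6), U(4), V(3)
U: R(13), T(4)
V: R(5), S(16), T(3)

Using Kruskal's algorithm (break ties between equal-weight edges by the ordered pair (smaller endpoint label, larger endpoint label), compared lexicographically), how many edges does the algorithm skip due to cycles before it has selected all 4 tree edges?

Kruskal's algorithm — process edges by increasing weight (ties by edge label):
T–V (3): add. Components now {S} {T,V} {U} {R}
T–U (4): add. Components now {S} {T,U,V} {R}
R–V (5): add. Components now {S} {R,T,U,V}
R–T (6): skip — T and R already connected.
R–U (13): skip — U and R already connected.
R–S (14): add. Components now {R,S,T,U,V}
Edges rejected before the tree was complete: 2.

2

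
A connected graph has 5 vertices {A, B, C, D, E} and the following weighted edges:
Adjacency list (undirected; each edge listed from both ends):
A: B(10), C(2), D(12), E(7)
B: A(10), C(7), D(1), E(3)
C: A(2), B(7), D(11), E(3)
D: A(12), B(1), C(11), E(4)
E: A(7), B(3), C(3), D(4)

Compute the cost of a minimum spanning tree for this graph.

Prim, starting at C.
Step 1: frontier [A-C 2, C-E 3, B-C 7, C-D 11] → take A-C (2); add A.
Step 2: frontier [A-E 7, A-B 10, A-D 12, C-E 3, B-C 7, C-D 11] → take C-E (3); add E.
Step 3: frontier [A-B 10, A-D 12, B-C 7, C-D 11, B-E 3, D-E 4] → take B-E (3); add B.
Step 4: frontier [A-D 12, B-D 1, C-D 11, D-E 4] → take B-D (1); add D.
MST edges: A-C, C-E, B-E, B-D; total weight 2+3+3+1 = 9.

9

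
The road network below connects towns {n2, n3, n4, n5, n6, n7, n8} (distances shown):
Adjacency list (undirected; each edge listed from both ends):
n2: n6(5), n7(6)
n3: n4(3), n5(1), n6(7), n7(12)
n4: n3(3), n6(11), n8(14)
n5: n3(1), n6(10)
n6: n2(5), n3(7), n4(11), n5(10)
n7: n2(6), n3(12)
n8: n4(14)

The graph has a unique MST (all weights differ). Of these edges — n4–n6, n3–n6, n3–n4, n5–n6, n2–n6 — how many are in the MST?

Kruskal's algorithm — process edges by increasing weight (ties by edge label):
n3–n5 (1): add. Components now {n6} {n3,n5} {n7} {n2} {n8} {n4}
n3–n4 (3): add. Components now {n6} {n3,n4,n5} {n7} {n2} {n8}
n2–n6 (5): add. Components now {n2,n6} {n3,n4,n5} {n7} {n8}
n2–n7 (6): add. Components now {n2,n6,n7} {n3,n4,n5} {n8}
n3–n6 (7): add. Components now {n2,n3,n4,n5,n6,n7} {n8}
n5–n6 (10): skip — n6 and n5 already connected.
n4–n6 (11): skip — n6 and n4 already connected.
n3–n7 (12): skip — n3 and n7 already connected.
n4–n8 (14): add. Components now {n2,n3,n4,n5,n6,n7,n8}
MST edge set: {n3–n5, n3–n4, n2–n6, n2–n7, n3–n6, n4–n8}.
Of the listed edges, {n3–n6, n3–n4, n2–n6} are in the MST → 3.

3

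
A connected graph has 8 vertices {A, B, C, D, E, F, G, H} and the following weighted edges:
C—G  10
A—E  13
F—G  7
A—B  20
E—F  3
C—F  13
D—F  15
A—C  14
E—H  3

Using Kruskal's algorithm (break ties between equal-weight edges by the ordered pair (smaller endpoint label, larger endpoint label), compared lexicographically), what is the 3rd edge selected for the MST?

Kruskal's algorithm — process edges by increasing weight (ties by edge label):
E—F (3): add — endpoints in different components.
E—H (3): add — endpoints in different components.
F—G (7): add — endpoints in different components.
C—G (10): add — endpoints in different components.
A—E (13): add — endpoints in different components.
C—F (13): skip — C and F already connected.
A—C (14): skip — A and C already connected.
D—F (15): add — endpoints in different components.
A—B (20): add — endpoints in different components.
The 3rd edge added is F—G.

F-G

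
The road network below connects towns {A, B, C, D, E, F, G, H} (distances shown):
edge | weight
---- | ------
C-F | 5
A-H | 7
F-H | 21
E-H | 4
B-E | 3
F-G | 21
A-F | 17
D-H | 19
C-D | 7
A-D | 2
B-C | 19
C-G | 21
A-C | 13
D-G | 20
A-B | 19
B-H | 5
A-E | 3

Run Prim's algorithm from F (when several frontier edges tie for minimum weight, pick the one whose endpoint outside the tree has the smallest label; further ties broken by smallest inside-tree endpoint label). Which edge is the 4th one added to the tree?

A-E

Prim's algorithm from F:
Step 1: cheapest edge leaving the tree is C-F (5); add C.
Step 2: cheapest edge leaving the tree is C-D (7); add D.
Step 3: cheapest edge leaving the tree is A-D (2); add A.
Step 4: cheapest edge leaving the tree is A-E (3); add E.
Step 5: cheapest edge leaving the tree is B-E (3); add B.
Step 6: cheapest edge leaving the tree is E-H (4); add H.
Step 7: cheapest edge leaving the tree is D-G (20); add G.
The 4th edge added is A-E.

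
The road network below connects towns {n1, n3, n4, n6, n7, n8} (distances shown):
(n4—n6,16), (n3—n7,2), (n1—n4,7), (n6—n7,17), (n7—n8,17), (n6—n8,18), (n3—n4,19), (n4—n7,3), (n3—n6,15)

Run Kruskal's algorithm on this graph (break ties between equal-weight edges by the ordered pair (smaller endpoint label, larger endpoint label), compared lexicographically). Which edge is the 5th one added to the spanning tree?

n7-n8

Kruskal's algorithm — process edges by increasing weight (ties by edge label):
n3—n7 (2): add — endpoints in different components.
n4—n7 (3): add — endpoints in different components.
n1—n4 (7): add — endpoints in different components.
n3—n6 (15): add — endpoints in different components.
n4—n6 (16): skip — n6 and n4 already connected.
n6—n7 (17): skip — n6 and n7 already connected.
n7—n8 (17): add — endpoints in different components.
The 5th edge added is n7—n8.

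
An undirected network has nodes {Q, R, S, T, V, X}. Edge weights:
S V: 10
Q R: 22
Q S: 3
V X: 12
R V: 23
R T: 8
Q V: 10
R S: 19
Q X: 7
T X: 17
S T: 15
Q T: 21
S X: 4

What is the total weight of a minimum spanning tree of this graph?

Prim, starting at X.
Step 1: cheapest edge leaving the tree is S X (4); add S.
Step 2: cheapest edge leaving the tree is Q S (3); add Q.
Step 3: cheapest edge leaving the tree is Q V (10); add V.
Step 4: cheapest edge leaving the tree is S T (15); add T.
Step 5: cheapest edge leaving the tree is R T (8); add R.
MST edges: S X, Q S, Q V, S T, R T; total weight 4+3+10+15+8 = 40.

40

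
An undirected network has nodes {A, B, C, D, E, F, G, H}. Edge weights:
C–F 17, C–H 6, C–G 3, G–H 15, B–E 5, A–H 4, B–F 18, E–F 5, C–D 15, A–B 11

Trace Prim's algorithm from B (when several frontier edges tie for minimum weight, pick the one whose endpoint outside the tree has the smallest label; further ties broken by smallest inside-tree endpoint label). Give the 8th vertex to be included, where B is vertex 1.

D

Prim's algorithm from B:
Step 1: cheapest edge leaving the tree is B–E (5); add E.
Step 2: cheapest edge leaving the tree is E–F (5); add F.
Step 3: cheapest edge leaving the tree is A–B (11); add A.
Step 4: cheapest edge leaving the tree is A–H (4); add H.
Step 5: cheapest edge leaving the tree is C–H (6); add C.
Step 6: cheapest edge leaving the tree is C–G (3); add G.
Step 7: cheapest edge leaving the tree is C–D (15); add D.
Vertex order: B, E, F, A, H, C, G, D. The 8th vertex is D.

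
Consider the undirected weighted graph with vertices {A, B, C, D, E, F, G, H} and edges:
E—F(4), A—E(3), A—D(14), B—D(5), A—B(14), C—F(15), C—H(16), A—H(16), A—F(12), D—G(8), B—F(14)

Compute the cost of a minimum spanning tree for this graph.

65

Prim's algorithm from G:
Step 1: cheapest edge leaving the tree is D—G (8); add D.
Step 2: cheapest edge leaving the tree is B—D (5); add B.
Step 3: cheapest edge leaving the tree is A—B (14); add A.
Step 4: cheapest edge leaving the tree is A—E (3); add E.
Step 5: cheapest edge leaving the tree is E—F (4); add F.
Step 6: cheapest edge leaving the tree is C—F (15); add C.
Step 7: cheapest edge leaving the tree is A—H (16); add H.
MST edges: D—G, B—D, A—B, A—E, E—F, C—F, A—H; total weight 8+5+14+3+4+15+16 = 65.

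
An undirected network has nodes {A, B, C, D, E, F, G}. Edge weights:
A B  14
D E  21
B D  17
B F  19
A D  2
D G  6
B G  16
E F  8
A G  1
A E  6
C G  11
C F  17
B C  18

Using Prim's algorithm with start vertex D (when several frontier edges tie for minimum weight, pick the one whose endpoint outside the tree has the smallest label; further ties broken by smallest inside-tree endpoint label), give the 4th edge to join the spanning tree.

Grow the tree from D using Prim:
Step 1: cheapest edge leaving the tree is A D (2); add A.
Step 2: cheapest edge leaving the tree is A G (1); add G.
Step 3: cheapest edge leaving the tree is A E (6); add E.
Step 4: cheapest edge leaving the tree is E F (8); add F.
Step 5: cheapest edge leaving the tree is C G (11); add C.
Step 6: cheapest edge leaving the tree is A B (14); add B.
The 4th edge added is E F.

E-F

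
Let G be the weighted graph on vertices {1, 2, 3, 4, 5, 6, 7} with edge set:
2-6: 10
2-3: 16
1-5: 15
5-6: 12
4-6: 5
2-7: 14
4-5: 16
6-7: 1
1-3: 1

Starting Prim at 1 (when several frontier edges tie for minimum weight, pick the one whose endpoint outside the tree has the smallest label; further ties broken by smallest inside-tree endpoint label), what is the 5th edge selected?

4-6

Prim's algorithm from 1:
Step 1: frontier [1-3 1, 1-5 15] → take 1-3 (1); add 3.
Step 2: frontier [1-5 15, 2-3 16] → take 1-5 (15); add 5.
Step 3: frontier [2-3 16, 5-6 12, 4-5 16] → take 5-6 (12); add 6.
Step 4: frontier [2-3 16, 4-5 16, 6-7 1, 4-6 5, 2-6 10] → take 6-7 (1); add 7.
Step 5: frontier [2-3 16, 4-5 16, 4-6 5, 2-6 10, 2-7 14] → take 4-6 (5); add 4.
Step 6: frontier [2-3 16, 2-6 10, 2-7 14] → take 2-6 (10); add 2.
The 5th edge added is 4-6.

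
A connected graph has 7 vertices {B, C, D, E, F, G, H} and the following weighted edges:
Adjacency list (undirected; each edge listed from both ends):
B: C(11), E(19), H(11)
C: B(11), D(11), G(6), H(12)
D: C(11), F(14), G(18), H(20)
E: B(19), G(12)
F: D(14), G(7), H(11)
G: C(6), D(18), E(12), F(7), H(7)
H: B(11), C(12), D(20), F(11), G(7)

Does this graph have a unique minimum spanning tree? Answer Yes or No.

Kruskal's algorithm — process edges by increasing weight (ties by edge label):
C-G (6): add — endpoints in different components.
F-G (7): add — endpoints in different components.
G-H (7): add — endpoints in different components.
B-C (11): add — endpoints in different components.
B-H (11): skip — B and H already connected.
C-D (11): add — endpoints in different components.
F-H (11): skip — F and H already connected.
C-H (12): skip — C and H already connected.
E-G (12): add — endpoints in different components.
Non-tree edge B-H has weight 11, equal to the heaviest edge on its tree cycle — swapping gives another MST of the same weight. Not unique.

No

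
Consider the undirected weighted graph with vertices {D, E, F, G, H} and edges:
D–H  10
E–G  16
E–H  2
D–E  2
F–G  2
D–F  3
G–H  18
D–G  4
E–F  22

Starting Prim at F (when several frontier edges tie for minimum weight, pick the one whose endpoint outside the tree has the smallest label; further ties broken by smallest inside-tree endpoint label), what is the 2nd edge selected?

D-F

Prim, starting at F.
Step 1: cheapest edge leaving the tree is F–G (2); add G.
Step 2: cheapest edge leaving the tree is D–F (3); add D.
Step 3: cheapest edge leaving the tree is D–E (2); add E.
Step 4: cheapest edge leaving the tree is E–H (2); add H.
The 2nd edge added is D–F.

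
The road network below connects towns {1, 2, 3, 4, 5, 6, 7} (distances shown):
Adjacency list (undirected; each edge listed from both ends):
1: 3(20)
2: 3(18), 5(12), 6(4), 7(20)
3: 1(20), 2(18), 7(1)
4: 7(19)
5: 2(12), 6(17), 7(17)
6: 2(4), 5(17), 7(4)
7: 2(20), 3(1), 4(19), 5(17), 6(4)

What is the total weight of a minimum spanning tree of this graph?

60

Prim's algorithm from 2:
Step 1: cheapest edge leaving the tree is 2—6 (4); add 6.
Step 2: cheapest edge leaving the tree is 6—7 (4); add 7.
Step 3: cheapest edge leaving the tree is 3—7 (1); add 3.
Step 4: cheapest edge leaving the tree is 2—5 (12); add 5.
Step 5: cheapest edge leaving the tree is 4—7 (19); add 4.
Step 6: cheapest edge leaving the tree is 1—3 (20); add 1.
MST edges: 2—6, 6—7, 3—7, 2—5, 4—7, 1—3; total weight 4+4+1+12+19+20 = 60.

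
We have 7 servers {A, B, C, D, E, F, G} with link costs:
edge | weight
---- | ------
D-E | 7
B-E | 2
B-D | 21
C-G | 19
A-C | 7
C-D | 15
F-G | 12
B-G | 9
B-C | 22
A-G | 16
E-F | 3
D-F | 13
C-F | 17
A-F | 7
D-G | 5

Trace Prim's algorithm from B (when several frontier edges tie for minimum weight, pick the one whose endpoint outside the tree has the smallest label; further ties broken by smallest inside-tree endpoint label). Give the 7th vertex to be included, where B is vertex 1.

Grow the tree from B using Prim:
Step 1: cheapest edge leaving the tree is B-E (2); add E.
Step 2: cheapest edge leaving the tree is E-F (3); add F.
Step 3: cheapest edge leaving the tree is A-F (7); add A.
Step 4: cheapest edge leaving the tree is A-C (7); add C.
Step 5: cheapest edge leaving the tree is D-E (7); add D.
Step 6: cheapest edge leaving the tree is D-G (5); add G.
Vertex order: B, E, F, A, C, D, G. The 7th vertex is G.

G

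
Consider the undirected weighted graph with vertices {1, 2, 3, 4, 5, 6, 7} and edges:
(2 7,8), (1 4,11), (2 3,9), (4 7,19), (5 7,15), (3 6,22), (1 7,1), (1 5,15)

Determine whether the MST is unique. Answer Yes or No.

No

Kruskal: consider edges lightest-first.
1 7 (1): add. Components now {1,7} {2} {3} {4} {5} {6}
2 7 (8): add. Components now {1,2,7} {3} {4} {5} {6}
2 3 (9): add. Components now {1,2,3,7} {4} {5} {6}
1 4 (11): add. Components now {1,2,3,4,7} {5} {6}
1 5 (15): add. Components now {1,2,3,4,5,7} {6}
5 7 (15): skip — 5 and 7 already connected.
4 7 (19): skip — 4 and 7 already connected.
3 6 (22): add. Components now {1,2,3,4,5,6,7}
Non-tree edge 5 7 has weight 15, equal to the heaviest edge on its tree cycle — swapping gives another MST of the same weight. Not unique.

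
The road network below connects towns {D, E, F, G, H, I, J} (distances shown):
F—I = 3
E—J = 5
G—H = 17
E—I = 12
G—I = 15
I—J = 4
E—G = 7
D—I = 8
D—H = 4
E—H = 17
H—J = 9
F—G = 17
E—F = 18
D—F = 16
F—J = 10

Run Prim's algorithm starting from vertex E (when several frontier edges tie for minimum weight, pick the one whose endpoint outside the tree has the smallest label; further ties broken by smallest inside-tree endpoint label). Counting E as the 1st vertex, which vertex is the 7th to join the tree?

Prim's algorithm from E:
Step 1: cheapest edge leaving the tree is E—J (5); add J.
Step 2: cheapest edge leaving the tree is I—J (4); add I.
Step 3: cheapest edge leaving the tree is F—I (3); add F.
Step 4: cheapest edge leaving the tree is E—G (7); add G.
Step 5: cheapest edge leaving the tree is D—I (8); add D.
Step 6: cheapest edge leaving the tree is D—H (4); add H.
Vertex order: E, J, I, F, G, D, H. The 7th vertex is H.

H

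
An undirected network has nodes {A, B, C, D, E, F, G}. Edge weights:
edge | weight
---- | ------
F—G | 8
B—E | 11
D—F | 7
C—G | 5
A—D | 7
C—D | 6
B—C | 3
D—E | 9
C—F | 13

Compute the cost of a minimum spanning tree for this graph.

Prim, starting at B.
Step 1: frontier [B—C 3, B—E 11] → take B—C (3); add C.
Step 2: frontier [B—E 11, C—G 5, C—D 6, C—F 13] → take C—G (5); add G.
Step 3: frontier [B—E 11, C—D 6, C—F 13, F—G 8] → take C—D (6); add D.
Step 4: frontier [B—E 11, C—F 13, A—D 7, D—F 7, D—E 9, F—G 8] → take A—D (7); add A.
Step 5: frontier [B—E 11, C—F 13, D—F 7, D—E 9, F—G 8] → take D—F (7); add F.
Step 6: frontier [B—E 11, D—E 9] → take D—E (9); add E.
MST edges: B—C, C—G, C—D, A—D, D—F, D—E; total weight 3+5+6+7+7+9 = 37.

37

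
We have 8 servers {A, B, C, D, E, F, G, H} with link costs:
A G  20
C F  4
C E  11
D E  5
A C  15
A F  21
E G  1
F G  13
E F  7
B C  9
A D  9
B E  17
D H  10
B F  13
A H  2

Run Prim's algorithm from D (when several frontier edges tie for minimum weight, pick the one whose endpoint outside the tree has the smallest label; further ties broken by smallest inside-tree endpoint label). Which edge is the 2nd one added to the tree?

Prim's algorithm from D:
Step 1: cheapest edge leaving the tree is D E (5); add E.
Step 2: cheapest edge leaving the tree is E G (1); add G.
Step 3: cheapest edge leaving the tree is E F (7); add F.
Step 4: cheapest edge leaving the tree is C F (4); add C.
Step 5: cheapest edge leaving the tree is A D (9); add A.
Step 6: cheapest edge leaving the tree is A H (2); add H.
Step 7: cheapest edge leaving the tree is B C (9); add B.
The 2nd edge added is E G.

E-G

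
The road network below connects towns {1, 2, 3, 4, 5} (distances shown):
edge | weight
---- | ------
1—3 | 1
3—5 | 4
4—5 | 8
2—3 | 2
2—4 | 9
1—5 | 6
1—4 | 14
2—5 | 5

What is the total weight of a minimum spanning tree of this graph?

15

Prim, starting at 2.
Step 1: cheapest edge leaving the tree is 2—3 (2); add 3.
Step 2: cheapest edge leaving the tree is 1—3 (1); add 1.
Step 3: cheapest edge leaving the tree is 3—5 (4); add 5.
Step 4: cheapest edge leaving the tree is 4—5 (8); add 4.
MST edges: 2—3, 1—3, 3—5, 4—5; total weight 2+1+4+8 = 15.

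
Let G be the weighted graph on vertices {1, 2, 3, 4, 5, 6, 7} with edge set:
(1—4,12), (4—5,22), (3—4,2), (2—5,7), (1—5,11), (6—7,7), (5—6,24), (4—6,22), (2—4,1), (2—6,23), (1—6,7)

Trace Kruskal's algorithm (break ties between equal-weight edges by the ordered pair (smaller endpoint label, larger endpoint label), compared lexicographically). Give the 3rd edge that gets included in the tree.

Kruskal: consider edges lightest-first.
2—4 (1): add. Components now {1} {2,4} {3} {5} {6} {7}
3—4 (2): add. Components now {1} {2,3,4} {5} {6} {7}
1—6 (7): add. Components now {1,6} {2,3,4} {5} {7}
2—5 (7): add. Components now {1,6} {2,3,4,5} {7}
6—7 (7): add. Components now {1,6,7} {2,3,4,5}
1—5 (11): add. Components now {1,2,3,4,5,6,7}
The 3rd edge added is 1—6.

1-6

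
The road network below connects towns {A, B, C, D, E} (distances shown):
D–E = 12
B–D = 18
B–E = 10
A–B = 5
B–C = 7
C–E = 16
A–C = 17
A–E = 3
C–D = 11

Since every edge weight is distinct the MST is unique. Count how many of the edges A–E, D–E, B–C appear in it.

Kruskal: consider edges lightest-first.
A–E (3): add — endpoints in different components.
A–B (5): add — endpoints in different components.
B–C (7): add — endpoints in different components.
B–E (10): skip — B and E already connected.
C–D (11): add — endpoints in different components.
MST edge set: {A–E, A–B, B–C, C–D}.
Of the listed edges, {A–E, B–C} are in the MST → 2.

2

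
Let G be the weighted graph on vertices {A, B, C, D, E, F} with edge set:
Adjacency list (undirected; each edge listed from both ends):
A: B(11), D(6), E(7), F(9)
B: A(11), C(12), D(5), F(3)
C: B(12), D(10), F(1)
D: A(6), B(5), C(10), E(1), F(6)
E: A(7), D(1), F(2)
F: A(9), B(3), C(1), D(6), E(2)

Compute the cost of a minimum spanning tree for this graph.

13

Grow the tree from D using Prim:
Step 1: frontier [D—E 1, B—D 5, A—D 6, D—F 6, C—D 10] → take D—E (1); add E.
Step 2: frontier [B—D 5, A—D 6, D—F 6, C—D 10, E—F 2, A—E 7] → take E—F (2); add F.
Step 3: frontier [B—D 5, A—D 6, C—D 10, A—E 7, C—F 1, B—F 3, A—F 9] → take C—F (1); add C.
Step 4: frontier [B—C 12, B—D 5, A—D 6, A—E 7, B—F 3, A—F 9] → take B—F (3); add B.
Step 5: frontier [A—B 11, A—D 6, A—E 7, A—F 9] → take A—D (6); add A.
MST edges: D—E, E—F, C—F, B—F, A—D; total weight 1+2+1+3+6 = 13.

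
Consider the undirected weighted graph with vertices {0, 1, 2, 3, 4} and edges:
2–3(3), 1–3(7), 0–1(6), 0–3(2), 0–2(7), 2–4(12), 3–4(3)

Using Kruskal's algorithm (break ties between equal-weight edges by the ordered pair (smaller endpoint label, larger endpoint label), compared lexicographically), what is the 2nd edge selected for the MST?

2-3

Kruskal's algorithm — process edges by increasing weight (ties by edge label):
0–3 (2): add. Components now {0,3} {1} {2} {4}
2–3 (3): add. Components now {0,2,3} {1} {4}
3–4 (3): add. Components now {0,2,3,4} {1}
0–1 (6): add. Components now {0,1,2,3,4}
The 2nd edge added is 2–3.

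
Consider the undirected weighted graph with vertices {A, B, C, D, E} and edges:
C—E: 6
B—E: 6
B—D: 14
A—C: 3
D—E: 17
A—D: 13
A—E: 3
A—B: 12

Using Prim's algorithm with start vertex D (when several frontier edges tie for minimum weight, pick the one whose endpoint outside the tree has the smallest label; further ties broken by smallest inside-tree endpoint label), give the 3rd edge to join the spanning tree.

Grow the tree from D using Prim:
Step 1: cheapest edge leaving the tree is A—D (13); add A.
Step 2: cheapest edge leaving the tree is A—C (3); add C.
Step 3: cheapest edge leaving the tree is A—E (3); add E.
Step 4: cheapest edge leaving the tree is B—E (6); add B.
The 3rd edge added is A—E.

A-E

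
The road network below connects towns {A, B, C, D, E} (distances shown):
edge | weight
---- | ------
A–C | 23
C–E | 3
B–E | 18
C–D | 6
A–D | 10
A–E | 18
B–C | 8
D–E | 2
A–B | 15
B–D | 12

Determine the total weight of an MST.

23

Grow the tree from C using Prim:
Step 1: cheapest edge leaving the tree is C–E (3); add E.
Step 2: cheapest edge leaving the tree is D–E (2); add D.
Step 3: cheapest edge leaving the tree is B–C (8); add B.
Step 4: cheapest edge leaving the tree is A–D (10); add A.
MST edges: C–E, D–E, B–C, A–D; total weight 3+2+8+10 = 23.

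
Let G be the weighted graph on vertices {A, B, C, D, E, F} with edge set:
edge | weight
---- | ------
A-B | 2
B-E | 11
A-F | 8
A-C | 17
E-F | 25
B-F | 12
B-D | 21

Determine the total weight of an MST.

Kruskal: consider edges lightest-first.
A-B (2): add. Components now {A,B} {C} {D} {E} {F}
A-F (8): add. Components now {A,B,F} {C} {D} {E}
B-E (11): add. Components now {A,B,E,F} {C} {D}
B-F (12): skip — B and F already connected.
A-C (17): add. Components now {A,B,C,E,F} {D}
B-D (21): add. Components now {A,B,C,D,E,F}
MST edges: A-B, A-F, B-E, A-C, B-D; total weight 2+8+11+17+21 = 59.

59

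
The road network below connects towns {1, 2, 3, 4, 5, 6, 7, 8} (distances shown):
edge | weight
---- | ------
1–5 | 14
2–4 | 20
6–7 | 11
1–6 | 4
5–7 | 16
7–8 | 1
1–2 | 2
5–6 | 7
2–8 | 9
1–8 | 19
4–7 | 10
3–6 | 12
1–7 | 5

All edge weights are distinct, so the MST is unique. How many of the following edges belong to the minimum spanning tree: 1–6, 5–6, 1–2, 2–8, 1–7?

4

Kruskal's algorithm — process edges by increasing weight (ties by edge label):
7–8 (1): add — endpoints in different components.
1–2 (2): add — endpoints in different components.
1–6 (4): add — endpoints in different components.
1–7 (5): add — endpoints in different components.
5–6 (7): add — endpoints in different components.
2–8 (9): skip — 2 and 8 already connected.
4–7 (10): add — endpoints in different components.
6–7 (11): skip — 6 and 7 already connected.
3–6 (12): add — endpoints in different components.
MST edge set: {7–8, 1–2, 1–6, 1–7, 5–6, 4–7, 3–6}.
Of the listed edges, {1–6, 5–6, 1–2, 1–7} are in the MST → 4.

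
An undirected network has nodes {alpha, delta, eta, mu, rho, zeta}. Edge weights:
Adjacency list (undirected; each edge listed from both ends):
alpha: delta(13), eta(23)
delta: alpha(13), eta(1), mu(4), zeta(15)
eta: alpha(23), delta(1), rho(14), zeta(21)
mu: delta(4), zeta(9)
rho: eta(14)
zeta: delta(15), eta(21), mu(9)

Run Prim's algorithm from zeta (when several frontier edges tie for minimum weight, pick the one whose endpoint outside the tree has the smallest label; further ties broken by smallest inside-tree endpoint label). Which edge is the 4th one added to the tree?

Prim, starting at zeta.
Step 1: frontier [mu—zeta 9, delta—zeta 15, eta—zeta 21] → take mu—zeta (9); add mu.
Step 2: frontier [delta—mu 4, delta—zeta 15, eta—zeta 21] → take delta—mu (4); add delta.
Step 3: frontier [delta—eta 1, alpha—delta 13, eta—zeta 21] → take delta—eta (1); add eta.
Step 4: frontier [alpha—delta 13, eta—rho 14, alpha—eta 23] → take alpha—delta (13); add alpha.
Step 5: frontier [eta—rho 14] → take eta—rho (14); add rho.
The 4th edge added is alpha—delta.

alpha-delta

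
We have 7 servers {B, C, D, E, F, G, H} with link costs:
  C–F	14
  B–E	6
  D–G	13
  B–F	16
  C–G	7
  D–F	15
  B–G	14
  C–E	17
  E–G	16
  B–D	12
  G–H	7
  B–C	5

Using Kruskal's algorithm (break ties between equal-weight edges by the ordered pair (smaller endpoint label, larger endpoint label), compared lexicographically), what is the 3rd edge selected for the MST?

C-G

Sort edges by weight, then run Kruskal:
B–C (5): add — endpoints in different components.
B–E (6): add — endpoints in different components.
C–G (7): add — endpoints in different components.
G–H (7): add — endpoints in different components.
B–D (12): add — endpoints in different components.
D–G (13): skip — D and G already connected.
B–G (14): skip — B and G already connected.
C–F (14): add — endpoints in different components.
The 3rd edge added is C–G.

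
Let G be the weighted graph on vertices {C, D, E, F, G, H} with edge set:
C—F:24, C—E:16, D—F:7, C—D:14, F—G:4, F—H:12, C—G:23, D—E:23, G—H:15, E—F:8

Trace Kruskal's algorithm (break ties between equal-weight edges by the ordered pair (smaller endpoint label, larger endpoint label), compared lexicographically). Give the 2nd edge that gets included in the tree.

D-F

Kruskal: consider edges lightest-first.
F—G (4): add — endpoints in different components.
D—F (7): add — endpoints in different components.
E—F (8): add — endpoints in different components.
F—H (12): add — endpoints in different components.
C—D (14): add — endpoints in different components.
The 2nd edge added is D—F.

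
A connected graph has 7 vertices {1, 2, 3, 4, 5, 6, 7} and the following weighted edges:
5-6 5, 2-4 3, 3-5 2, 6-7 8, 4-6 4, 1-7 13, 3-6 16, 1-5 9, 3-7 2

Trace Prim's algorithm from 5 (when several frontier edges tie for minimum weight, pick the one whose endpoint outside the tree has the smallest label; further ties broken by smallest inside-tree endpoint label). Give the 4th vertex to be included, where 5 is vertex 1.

Grow the tree from 5 using Prim:
Step 1: cheapest edge leaving the tree is 3-5 (2); add 3.
Step 2: cheapest edge leaving the tree is 3-7 (2); add 7.
Step 3: cheapest edge leaving the tree is 5-6 (5); add 6.
Step 4: cheapest edge leaving the tree is 4-6 (4); add 4.
Step 5: cheapest edge leaving the tree is 2-4 (3); add 2.
Step 6: cheapest edge leaving the tree is 1-5 (9); add 1.
Vertex order: 5, 3, 7, 6, 4, 2, 1. The 4th vertex is 6.

6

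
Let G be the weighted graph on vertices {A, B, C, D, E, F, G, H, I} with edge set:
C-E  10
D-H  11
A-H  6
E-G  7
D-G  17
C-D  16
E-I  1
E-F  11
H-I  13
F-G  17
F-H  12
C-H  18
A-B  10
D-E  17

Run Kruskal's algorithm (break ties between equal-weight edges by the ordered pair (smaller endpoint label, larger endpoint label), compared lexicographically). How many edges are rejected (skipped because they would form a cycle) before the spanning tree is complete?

0

Sort edges by weight, then run Kruskal:
E-I (1): add — endpoints in different components.
A-H (6): add — endpoints in different components.
E-G (7): add — endpoints in different components.
A-B (10): add — endpoints in different components.
C-E (10): add — endpoints in different components.
D-H (11): add — endpoints in different components.
E-F (11): add — endpoints in different components.
F-H (12): add — endpoints in different components.
Edges rejected before the tree was complete: 0.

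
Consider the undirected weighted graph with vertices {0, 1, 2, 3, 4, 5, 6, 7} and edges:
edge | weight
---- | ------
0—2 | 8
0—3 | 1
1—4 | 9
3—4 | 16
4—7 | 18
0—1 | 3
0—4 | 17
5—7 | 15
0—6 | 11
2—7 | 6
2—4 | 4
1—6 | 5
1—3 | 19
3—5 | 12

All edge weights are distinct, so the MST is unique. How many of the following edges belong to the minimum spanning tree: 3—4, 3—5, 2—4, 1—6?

Kruskal: consider edges lightest-first.
0—3 (1): add — endpoints in different components.
0—1 (3): add — endpoints in different components.
2—4 (4): add — endpoints in different components.
1—6 (5): add — endpoints in different components.
2—7 (6): add — endpoints in different components.
0—2 (8): add — endpoints in different components.
1—4 (9): skip — 1 and 4 already connected.
0—6 (11): skip — 0 and 6 already connected.
3—5 (12): add — endpoints in different components.
MST edge set: {0—3, 0—1, 2—4, 1—6, 2—7, 0—2, 3—5}.
Of the listed edges, {3—5, 2—4, 1—6} are in the MST → 3.

3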